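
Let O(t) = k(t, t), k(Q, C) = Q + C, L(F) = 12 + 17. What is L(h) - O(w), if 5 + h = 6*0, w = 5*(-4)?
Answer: 69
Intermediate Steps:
w = -20
h = -5 (h = -5 + 6*0 = -5 + 0 = -5)
L(F) = 29
k(Q, C) = C + Q
O(t) = 2*t (O(t) = t + t = 2*t)
L(h) - O(w) = 29 - 2*(-20) = 29 - 1*(-40) = 29 + 40 = 69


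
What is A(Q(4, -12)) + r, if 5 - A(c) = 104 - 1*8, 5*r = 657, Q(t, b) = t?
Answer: 202/5 ≈ 40.400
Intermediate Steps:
r = 657/5 (r = (⅕)*657 = 657/5 ≈ 131.40)
A(c) = -91 (A(c) = 5 - (104 - 1*8) = 5 - (104 - 8) = 5 - 1*96 = 5 - 96 = -91)
A(Q(4, -12)) + r = -91 + 657/5 = 202/5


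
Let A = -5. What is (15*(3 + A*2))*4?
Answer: -420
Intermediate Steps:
(15*(3 + A*2))*4 = (15*(3 - 5*2))*4 = (15*(3 - 10))*4 = (15*(-7))*4 = -105*4 = -420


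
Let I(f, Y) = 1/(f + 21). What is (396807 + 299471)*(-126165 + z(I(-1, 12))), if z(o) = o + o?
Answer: -439229221211/5 ≈ -8.7846e+10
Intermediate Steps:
I(f, Y) = 1/(21 + f)
z(o) = 2*o
(396807 + 299471)*(-126165 + z(I(-1, 12))) = (396807 + 299471)*(-126165 + 2/(21 - 1)) = 696278*(-126165 + 2/20) = 696278*(-126165 + 2*(1/20)) = 696278*(-126165 + ⅒) = 696278*(-1261649/10) = -439229221211/5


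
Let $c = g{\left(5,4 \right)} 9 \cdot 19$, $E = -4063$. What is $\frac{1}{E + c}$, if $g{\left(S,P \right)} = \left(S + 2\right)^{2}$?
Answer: $\frac{1}{4316} \approx 0.0002317$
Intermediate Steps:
$g{\left(S,P \right)} = \left(2 + S\right)^{2}$
$c = 8379$ ($c = \left(2 + 5\right)^{2} \cdot 9 \cdot 19 = 7^{2} \cdot 9 \cdot 19 = 49 \cdot 9 \cdot 19 = 441 \cdot 19 = 8379$)
$\frac{1}{E + c} = \frac{1}{-4063 + 8379} = \frac{1}{4316}$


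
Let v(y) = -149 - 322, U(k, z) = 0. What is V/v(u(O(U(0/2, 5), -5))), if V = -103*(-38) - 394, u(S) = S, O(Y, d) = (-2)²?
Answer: -3520/471 ≈ -7.4735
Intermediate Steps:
O(Y, d) = 4
v(y) = -471
V = 3520 (V = 3914 - 394 = 3520)
V/v(u(O(U(0/2, 5), -5))) = 3520/(-471) = 3520*(-1/471) = -3520/471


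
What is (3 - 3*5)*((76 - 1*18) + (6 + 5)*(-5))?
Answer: -36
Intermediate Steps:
(3 - 3*5)*((76 - 1*18) + (6 + 5)*(-5)) = (3 - 15)*((76 - 18) + 11*(-5)) = -12*(58 - 55) = -12*3 = -36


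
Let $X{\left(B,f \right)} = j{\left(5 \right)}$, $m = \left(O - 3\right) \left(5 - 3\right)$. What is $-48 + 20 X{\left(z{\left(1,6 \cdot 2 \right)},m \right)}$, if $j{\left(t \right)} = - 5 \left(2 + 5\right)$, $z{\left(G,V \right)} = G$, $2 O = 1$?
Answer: $-748$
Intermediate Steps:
$O = \frac{1}{2}$ ($O = \frac{1}{2} \cdot 1 = \frac{1}{2} \approx 0.5$)
$m = -5$ ($m = \left(\frac{1}{2} - 3\right) \left(5 - 3\right) = \left(- \frac{5}{2}\right) 2 = -5$)
$j{\left(t \right)} = -35$ ($j{\left(t \right)} = \left(-5\right) 7 = -35$)
$X{\left(B,f \right)} = -35$
$-48 + 20 X{\left(z{\left(1,6 \cdot 2 \right)},m \right)} = -48 + 20 \left(-35\right) = -48 - 700 = -748$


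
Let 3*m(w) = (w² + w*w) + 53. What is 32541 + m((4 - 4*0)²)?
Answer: 98188/3 ≈ 32729.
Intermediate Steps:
m(w) = 53/3 + 2*w²/3 (m(w) = ((w² + w*w) + 53)/3 = ((w² + w²) + 53)/3 = (2*w² + 53)/3 = (53 + 2*w²)/3 = 53/3 + 2*w²/3)
32541 + m((4 - 4*0)²) = 32541 + (53/3 + 2*((4 - 4*0)²)²/3) = 32541 + (53/3 + 2*((4 + 0)²)²/3) = 32541 + (53/3 + 2*(4²)²/3) = 32541 + (53/3 + (⅔)*16²) = 32541 + (53/3 + (⅔)*256) = 32541 + (53/3 + 512/3) = 32541 + 565/3 = 98188/3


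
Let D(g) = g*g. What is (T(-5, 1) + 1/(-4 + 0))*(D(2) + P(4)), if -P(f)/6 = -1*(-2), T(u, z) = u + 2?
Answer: 26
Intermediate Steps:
T(u, z) = 2 + u
D(g) = g²
P(f) = -12 (P(f) = -(-6)*(-2) = -6*2 = -12)
(T(-5, 1) + 1/(-4 + 0))*(D(2) + P(4)) = ((2 - 5) + 1/(-4 + 0))*(2² - 12) = (-3 + 1/(-4))*(4 - 12) = (-3 + 1*(-¼))*(-8) = (-3 - ¼)*(-8) = -13/4*(-8) = 26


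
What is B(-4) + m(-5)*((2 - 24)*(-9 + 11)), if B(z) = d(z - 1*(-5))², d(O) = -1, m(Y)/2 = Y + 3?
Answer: 177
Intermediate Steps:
m(Y) = 6 + 2*Y (m(Y) = 2*(Y + 3) = 2*(3 + Y) = 6 + 2*Y)
B(z) = 1 (B(z) = (-1)² = 1)
B(-4) + m(-5)*((2 - 24)*(-9 + 11)) = 1 + (6 + 2*(-5))*((2 - 24)*(-9 + 11)) = 1 + (6 - 10)*(-22*2) = 1 - 4*(-44) = 1 + 176 = 177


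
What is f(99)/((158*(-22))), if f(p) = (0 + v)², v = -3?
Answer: -9/3476 ≈ -0.0025892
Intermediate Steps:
f(p) = 9 (f(p) = (0 - 3)² = (-3)² = 9)
f(99)/((158*(-22))) = 9/((158*(-22))) = 9/(-3476) = 9*(-1/3476) = -9/3476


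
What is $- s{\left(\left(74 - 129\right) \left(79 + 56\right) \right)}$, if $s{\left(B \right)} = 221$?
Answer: $-221$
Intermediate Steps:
$- s{\left(\left(74 - 129\right) \left(79 + 56\right) \right)} = \left(-1\right) 221 = -221$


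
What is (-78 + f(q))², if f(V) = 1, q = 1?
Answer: 5929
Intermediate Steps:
(-78 + f(q))² = (-78 + 1)² = (-77)² = 5929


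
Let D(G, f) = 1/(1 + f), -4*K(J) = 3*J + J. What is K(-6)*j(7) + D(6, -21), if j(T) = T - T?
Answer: -1/20 ≈ -0.050000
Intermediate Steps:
K(J) = -J (K(J) = -(3*J + J)/4 = -J)
j(T) = 0
K(-6)*j(7) + D(6, -21) = -1*(-6)*0 + 1/(1 - 21) = 6*0 + 1/(-20) = 0 - 1/20 = -1/20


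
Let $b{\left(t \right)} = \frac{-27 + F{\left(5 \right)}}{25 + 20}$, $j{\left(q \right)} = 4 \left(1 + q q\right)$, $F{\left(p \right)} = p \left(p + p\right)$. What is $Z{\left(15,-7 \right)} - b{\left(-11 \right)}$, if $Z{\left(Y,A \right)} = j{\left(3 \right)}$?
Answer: $\frac{1777}{45} \approx 39.489$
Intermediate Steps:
$F{\left(p \right)} = 2 p^{2}$ ($F{\left(p \right)} = p 2 p = 2 p^{2}$)
$j{\left(q \right)} = 4 + 4 q^{2}$ ($j{\left(q \right)} = 4 \left(1 + q^{2}\right) = 4 + 4 q^{2}$)
$Z{\left(Y,A \right)} = 40$ ($Z{\left(Y,A \right)} = 4 + 4 \cdot 3^{2} = 4 + 4 \cdot 9 = 4 + 36 = 40$)
$b{\left(t \right)} = \frac{23}{45}$ ($b{\left(t \right)} = \frac{-27 + 2 \cdot 5^{2}}{25 + 20} = \frac{-27 + 2 \cdot 25}{45} = \left(-27 + 50\right) \frac{1}{45} = 23 \cdot \frac{1}{45} = \frac{23}{45}$)
$Z{\left(15,-7 \right)} - b{\left(-11 \right)} = 40 - \frac{23}{45} = \frac{1777}{45}$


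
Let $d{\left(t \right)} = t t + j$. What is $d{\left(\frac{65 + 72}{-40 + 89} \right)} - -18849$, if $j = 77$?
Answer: $\frac{45460095}{2401} \approx 18934.0$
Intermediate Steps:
$d{\left(t \right)} = 77 + t^{2}$ ($d{\left(t \right)} = t t + 77 = t^{2} + 77 = 77 + t^{2}$)
$d{\left(\frac{65 + 72}{-40 + 89} \right)} - -18849 = \left(77 + \left(\frac{65 + 72}{-40 + 89}\right)^{2}\right) - -18849 = \left(77 + \left(\frac{137}{49}\right)^{2}\right) + 18849 = \left(77 + \frac{18769}{2401}\right) + 18849 = \frac{203646}{2401} + 18849 = \frac{45460095}{2401}$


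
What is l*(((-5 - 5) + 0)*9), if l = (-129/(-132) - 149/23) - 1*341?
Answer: 15779655/506 ≈ 31185.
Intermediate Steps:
l = -350659/1012 (l = (-129*(-1/132) - 149*1/23) - 341 = (43/44 - 149/23) - 341 = -5567/1012 - 341 = -350659/1012 ≈ -346.50)
l*(((-5 - 5) + 0)*9) = -350659*((-5 - 5) + 0)*9/1012 = -350659*(-10 + 0)*9/1012 = -(-1753295)*9/506 = -350659/1012*(-90) = 15779655/506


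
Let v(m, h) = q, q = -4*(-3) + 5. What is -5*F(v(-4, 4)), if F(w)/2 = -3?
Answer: 30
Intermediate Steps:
q = 17 (q = 12 + 5 = 17)
v(m, h) = 17
F(w) = -6 (F(w) = 2*(-3) = -6)
-5*F(v(-4, 4)) = -5*(-6) = 30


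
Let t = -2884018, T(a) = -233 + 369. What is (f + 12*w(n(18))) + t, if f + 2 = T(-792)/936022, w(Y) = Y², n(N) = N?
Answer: -1347933457384/468011 ≈ -2.8801e+6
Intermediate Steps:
T(a) = 136
f = -935954/468011 (f = -2 + 136/936022 = -2 + 136*(1/936022) = -2 + 68/468011 = -935954/468011 ≈ -1.9999)
(f + 12*w(n(18))) + t = (-935954/468011 + 12*18²) - 2884018 = (-935954/468011 + 12*324) - 2884018 = (-935954/468011 + 3888) - 2884018 = 1818690814/468011 - 2884018 = -1347933457384/468011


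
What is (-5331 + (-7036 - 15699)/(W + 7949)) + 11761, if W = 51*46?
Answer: 13234823/2059 ≈ 6427.8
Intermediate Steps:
W = 2346
(-5331 + (-7036 - 15699)/(W + 7949)) + 11761 = (-5331 + (-7036 - 15699)/(2346 + 7949)) + 11761 = (-5331 - 22735/10295) + 11761 = (-5331 - 22735*1/10295) + 11761 = (-5331 - 4547/2059) + 11761 = -10981076/2059 + 11761 = 13234823/2059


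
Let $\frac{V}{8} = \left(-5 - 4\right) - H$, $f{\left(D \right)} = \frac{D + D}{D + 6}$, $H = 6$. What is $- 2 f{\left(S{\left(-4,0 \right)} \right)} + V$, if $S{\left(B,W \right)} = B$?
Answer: $-112$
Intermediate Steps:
$f{\left(D \right)} = \frac{2 D}{6 + D}$
$V = -120$ ($V = 8 \left(\left(-5 - 4\right) - 6\right) = 8 \left(-9 - 6\right) = 8 \left(-15\right) = -120$)
$- 2 f{\left(S{\left(-4,0 \right)} \right)} + V = - 2 \cdot 2 \left(-4\right) \frac{1}{6 - 4} - 120 = - 2 \cdot 2 \left(-4\right) \frac{1}{2} - 120 = \left(-2\right) \left(-4\right) - 120 = 8 - 120 = -112$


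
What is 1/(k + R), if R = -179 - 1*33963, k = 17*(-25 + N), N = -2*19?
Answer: -1/35213 ≈ -2.8399e-5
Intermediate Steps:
N = -38
k = -1071 (k = 17*(-25 - 38) = 17*(-63) = -1071)
R = -34142 (R = -179 - 33963 = -34142)
1/(k + R) = 1/(-1071 - 34142) = 1/(-35213) = -1/35213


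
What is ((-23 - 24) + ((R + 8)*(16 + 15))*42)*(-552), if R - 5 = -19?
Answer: 4338168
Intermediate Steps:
R = -14 (R = 5 - 19 = -14)
((-23 - 24) + ((R + 8)*(16 + 15))*42)*(-552) = ((-23 - 24) + ((-14 + 8)*(16 + 15))*42)*(-552) = (-47 - 6*31*42)*(-552) = (-47 - 186*42)*(-552) = (-47 - 7812)*(-552) = -7859*(-552) = 4338168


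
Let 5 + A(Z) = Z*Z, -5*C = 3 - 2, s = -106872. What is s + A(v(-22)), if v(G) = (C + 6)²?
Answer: -66090844/625 ≈ -1.0575e+5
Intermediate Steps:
C = -⅕ (C = -(3 - 2)/5 = -⅕*1 = -⅕ ≈ -0.20000)
v(G) = 841/25 (v(G) = (-⅕ + 6)² = (29/5)² = 841/25)
A(Z) = -5 + Z² (A(Z) = -5 + Z*Z = -5 + Z²)
s + A(v(-22)) = -106872 + (-5 + (841/25)²) = -106872 + (-5 + 707281/625) = -106872 + 704156/625 = -66090844/625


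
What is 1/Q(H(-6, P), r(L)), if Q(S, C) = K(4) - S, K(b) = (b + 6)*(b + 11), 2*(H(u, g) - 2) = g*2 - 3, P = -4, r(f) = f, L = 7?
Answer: 2/307 ≈ 0.0065147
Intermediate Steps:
H(u, g) = ½ + g (H(u, g) = 2 + (g*2 - 3)/2 = 2 + (2*g - 3)/2 = 2 + (-3 + 2*g)/2 = 2 + (-3/2 + g) = ½ + g)
K(b) = (6 + b)*(11 + b)
Q(S, C) = 150 - S (Q(S, C) = (66 + 4² + 17*4) - S = (66 + 16 + 68) - S = 150 - S)
1/Q(H(-6, P), r(L)) = 1/(150 - (½ - 4)) = 1/(150 - 1*(-7/2)) = 1/(150 + 7/2) = 1/(307/2) = 2/307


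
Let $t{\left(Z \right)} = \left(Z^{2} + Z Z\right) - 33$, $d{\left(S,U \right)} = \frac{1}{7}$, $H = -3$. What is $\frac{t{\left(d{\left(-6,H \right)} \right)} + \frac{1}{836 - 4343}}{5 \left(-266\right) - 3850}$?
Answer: $\frac{404561}{63581910} \approx 0.0063628$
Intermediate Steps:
$d{\left(S,U \right)} = \frac{1}{7}$
$t{\left(Z \right)} = -33 + 2 Z^{2}$ ($t{\left(Z \right)} = \left(Z^{2} + Z^{2}\right) - 33 = 2 Z^{2} - 33 = -33 + 2 Z^{2}$)
$\frac{t{\left(d{\left(-6,H \right)} \right)} + \frac{1}{836 - 4343}}{5 \left(-266\right) - 3850} = \frac{\left(-33 + \frac{2}{49}\right) + \frac{1}{836 - 4343}}{5 \left(-266\right) - 3850} = \frac{\left(-33 + 2 \cdot \frac{1}{49}\right) + \frac{1}{-3507}}{-1330 - 3850} = \frac{\left(-33 + \frac{2}{49}\right) - \frac{1}{3507}}{-5180} = \left(- \frac{1615}{49} - \frac{1}{3507}\right) \left(- \frac{1}{5180}\right) = \left(- \frac{809122}{24549}\right) \left(- \frac{1}{5180}\right) = \frac{404561}{63581910}$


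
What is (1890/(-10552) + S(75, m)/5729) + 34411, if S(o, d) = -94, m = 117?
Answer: 1040107995995/30226204 ≈ 34411.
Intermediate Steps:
(1890/(-10552) + S(75, m)/5729) + 34411 = (1890/(-10552) - 94/5729) + 34411 = (1890*(-1/10552) - 94*1/5729) + 34411 = (-945/5276 - 94/5729) + 34411 = -5909849/30226204 + 34411 = 1040107995995/30226204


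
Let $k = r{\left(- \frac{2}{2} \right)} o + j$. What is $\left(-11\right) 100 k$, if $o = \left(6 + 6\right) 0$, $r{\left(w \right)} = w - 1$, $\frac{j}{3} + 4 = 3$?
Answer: $3300$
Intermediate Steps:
$j = -3$ ($j = -12 + 3 \cdot 3 = -12 + 9 = -3$)
$r{\left(w \right)} = -1 + w$
$o = 0$ ($o = 12 \cdot 0 = 0$)
$k = -3$ ($k = \left(-1 - \frac{2}{2}\right) 0 - 3 = \left(-1 - 1\right) 0 - 3 = \left(-2\right) 0 - 3 = 0 - 3 = -3$)
$\left(-11\right) 100 k = \left(-11\right) 100 \left(-3\right) = \left(-1100\right) \left(-3\right) = 3300$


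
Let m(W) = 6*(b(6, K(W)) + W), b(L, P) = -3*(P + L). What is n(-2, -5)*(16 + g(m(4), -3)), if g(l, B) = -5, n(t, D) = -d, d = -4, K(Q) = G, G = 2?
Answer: 44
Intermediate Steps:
K(Q) = 2
b(L, P) = -3*L - 3*P (b(L, P) = -3*(L + P) = -3*L - 3*P)
n(t, D) = 4 (n(t, D) = -1*(-4) = 4)
m(W) = -144 + 6*W (m(W) = 6*((-3*6 - 3*2) + W) = 6*((-18 - 6) + W) = 6*(-24 + W) = -144 + 6*W)
n(-2, -5)*(16 + g(m(4), -3)) = 4*(16 - 5) = 4*11 = 44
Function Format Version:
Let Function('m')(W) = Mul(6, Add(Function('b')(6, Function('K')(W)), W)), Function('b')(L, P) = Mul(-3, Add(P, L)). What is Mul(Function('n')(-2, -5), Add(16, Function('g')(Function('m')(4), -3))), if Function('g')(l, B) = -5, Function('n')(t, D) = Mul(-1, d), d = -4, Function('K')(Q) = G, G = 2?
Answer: 44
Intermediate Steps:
Function('K')(Q) = 2
Function('b')(L, P) = Add(Mul(-3, L), Mul(-3, P)) (Function('b')(L, P) = Mul(-3, Add(L, P)) = Add(Mul(-3, L), Mul(-3, P)))
Function('n')(t, D) = 4 (Function('n')(t, D) = Mul(-1, -4) = 4)
Function('m')(W) = Add(-144, Mul(6, W)) (Function('m')(W) = Mul(6, Add(Add(Mul(-3, 6), Mul(-3, 2)), W)) = Mul(6, Add(Add(-18, -6), W)) = Mul(6, Add(-24, W)) = Add(-144, Mul(6, W)))
Mul(Function('n')(-2, -5), Add(16, Function('g')(Function('m')(4), -3))) = Mul(4, Add(16, -5)) = Mul(4, 11) = 44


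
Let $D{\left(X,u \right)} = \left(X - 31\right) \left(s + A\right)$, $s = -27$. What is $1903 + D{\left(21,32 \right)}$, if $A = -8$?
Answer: $2253$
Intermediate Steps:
$D{\left(X,u \right)} = 1085 - 35 X$ ($D{\left(X,u \right)} = \left(X - 31\right) \left(-27 - 8\right) = \left(-31 + X\right) \left(-35\right) = 1085 - 35 X$)
$1903 + D{\left(21,32 \right)} = 1903 + \left(1085 - 735\right) = 1903 + 350 = 2253$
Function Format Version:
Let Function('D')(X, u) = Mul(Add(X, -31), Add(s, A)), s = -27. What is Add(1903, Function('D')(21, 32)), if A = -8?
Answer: 2253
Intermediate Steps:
Function('D')(X, u) = Add(1085, Mul(-35, X)) (Function('D')(X, u) = Mul(Add(X, -31), Add(-27, -8)) = Mul(Add(-31, X), -35) = Add(1085, Mul(-35, X)))
Add(1903, Function('D')(21, 32)) = Add(1903, Add(1085, Mul(-35, 21))) = Add(1903, Add(1085, -735)) = Add(1903, 350) = 2253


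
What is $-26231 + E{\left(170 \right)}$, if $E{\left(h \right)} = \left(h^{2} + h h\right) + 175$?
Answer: $31744$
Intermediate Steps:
$E{\left(h \right)} = 175 + 2 h^{2}$ ($E{\left(h \right)} = \left(h^{2} + h^{2}\right) + 175 = 2 h^{2} + 175 = 175 + 2 h^{2}$)
$-26231 + E{\left(170 \right)} = -26231 + \left(175 + 2 \cdot 170^{2}\right) = -26231 + \left(175 + 2 \cdot 28900\right) = -26231 + \left(175 + 57800\right) = -26231 + 57975 = 31744$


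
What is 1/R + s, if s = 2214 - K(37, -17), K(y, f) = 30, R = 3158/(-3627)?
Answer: 6893445/3158 ≈ 2182.9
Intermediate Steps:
R = -3158/3627 (R = 3158*(-1/3627) = -3158/3627 ≈ -0.87069)
s = 2184 (s = 2214 - 1*30 = 2214 - 30 = 2184)
1/R + s = 1/(-3158/3627) + 2184 = -3627/3158 + 2184 = 6893445/3158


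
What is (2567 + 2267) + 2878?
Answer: 7712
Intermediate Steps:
(2567 + 2267) + 2878 = 4834 + 2878 = 7712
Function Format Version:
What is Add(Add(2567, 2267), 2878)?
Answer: 7712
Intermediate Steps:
Add(Add(2567, 2267), 2878) = Add(4834, 2878) = 7712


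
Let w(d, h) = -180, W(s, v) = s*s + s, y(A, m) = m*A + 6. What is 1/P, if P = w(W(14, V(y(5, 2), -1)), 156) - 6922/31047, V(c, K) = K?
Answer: -31047/5595382 ≈ -0.0055487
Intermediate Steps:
y(A, m) = 6 + A*m (y(A, m) = A*m + 6 = 6 + A*m)
W(s, v) = s + s**2 (W(s, v) = s**2 + s = s + s**2)
P = -5595382/31047 (P = -180 - 6922/31047 = -5595382/31047 ≈ -180.22)
1/P = 1/(-5595382/31047) = -31047/5595382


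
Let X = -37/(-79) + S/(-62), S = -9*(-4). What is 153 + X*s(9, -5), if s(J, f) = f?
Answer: 376072/2449 ≈ 153.56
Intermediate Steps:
S = 36
X = -275/2449 (X = -37/(-79) + 36/(-62) = -37*(-1/79) + 36*(-1/62) = 37/79 - 18/31 = -275/2449 ≈ -0.11229)
153 + X*s(9, -5) = 153 - 275/2449*(-5) = 153 + 1375/2449 = 376072/2449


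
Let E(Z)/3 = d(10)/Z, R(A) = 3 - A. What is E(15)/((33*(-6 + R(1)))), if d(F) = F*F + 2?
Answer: -17/110 ≈ -0.15455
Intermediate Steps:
d(F) = 2 + F² (d(F) = F² + 2 = 2 + F²)
E(Z) = 306/Z (E(Z) = 3*((2 + 10²)/Z) = 3*((2 + 100)/Z) = 3*(102/Z) = 306/Z)
E(15)/((33*(-6 + R(1)))) = (306/15)/((33*(-6 + (3 - 1*1)))) = (306*(1/15))/((33*(-6 + (3 - 1)))) = 102/(5*((33*(-6 + 2)))) = 102/(5*((33*(-4)))) = (102/5)/(-132) = (102/5)*(-1/132) = -17/110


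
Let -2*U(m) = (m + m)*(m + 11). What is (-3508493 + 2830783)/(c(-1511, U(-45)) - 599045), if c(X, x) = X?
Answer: 30805/27298 ≈ 1.1285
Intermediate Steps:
U(m) = -m*(11 + m) (U(m) = -(m + m)*(m + 11)/2 = -2*m*(11 + m)/2 = -m*(11 + m))
(-3508493 + 2830783)/(c(-1511, U(-45)) - 599045) = (-3508493 + 2830783)/(-1511 - 599045) = -677710/(-600556) = -677710*(-1/600556) = 30805/27298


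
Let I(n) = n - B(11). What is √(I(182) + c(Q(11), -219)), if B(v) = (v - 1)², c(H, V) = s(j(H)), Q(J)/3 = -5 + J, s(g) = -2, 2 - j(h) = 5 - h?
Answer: 4*√5 ≈ 8.9443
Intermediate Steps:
j(h) = -3 + h (j(h) = 2 - (5 - h) = 2 + (-5 + h) = -3 + h)
Q(J) = -15 + 3*J (Q(J) = 3*(-5 + J) = -15 + 3*J)
c(H, V) = -2
B(v) = (-1 + v)²
I(n) = -100 + n (I(n) = n - (-1 + 11)² = n - 1*10² = n - 1*100 = n - 100 = -100 + n)
√(I(182) + c(Q(11), -219)) = √((-100 + 182) - 2) = √(82 - 2) = √80 = 4*√5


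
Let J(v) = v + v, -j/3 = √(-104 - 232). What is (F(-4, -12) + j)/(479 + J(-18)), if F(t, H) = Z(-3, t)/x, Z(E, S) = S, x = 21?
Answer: -4/9303 - 12*I*√21/443 ≈ -0.00042997 - 0.12413*I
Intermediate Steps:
F(t, H) = t/21
j = -12*I*√21 (j = -3*√(-104 - 232) = -12*I*√21 ≈ -54.991*I)
J(v) = 2*v
(F(-4, -12) + j)/(479 + J(-18)) = ((1/21)*(-4) - 12*I*√21)/(479 + 2*(-18)) = (-4/21 - 12*I*√21)/(479 - 36) = (-4/21 - 12*I*√21)/443 = (-4/21 - 12*I*√21)*(1/443) = -4/9303 - 12*I*√21/443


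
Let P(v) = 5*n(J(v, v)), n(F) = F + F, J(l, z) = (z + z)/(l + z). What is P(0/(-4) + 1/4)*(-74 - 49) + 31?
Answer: -1199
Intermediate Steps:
J(l, z) = 2*z/(l + z) (J(l, z) = (2*z)/(l + z) = 2*z/(l + z))
n(F) = 2*F
P(v) = 10 (P(v) = 5*(2*(2*v/(v + v))) = 5*(2*(2*v/((2*v)))) = 5*(2*(2*v*(1/(2*v)))) = 5*(2*1) = 5*2 = 10)
P(0/(-4) + 1/4)*(-74 - 49) + 31 = 10*(-74 - 49) + 31 = 10*(-123) + 31 = -1230 + 31 = -1199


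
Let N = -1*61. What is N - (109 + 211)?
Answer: -381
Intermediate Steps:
N = -61
N - (109 + 211) = -61 - (109 + 211) = -61 - 1*320 = -61 - 320 = -381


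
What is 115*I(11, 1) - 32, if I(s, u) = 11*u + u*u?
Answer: 1348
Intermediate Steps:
I(s, u) = u² + 11*u (I(s, u) = 11*u + u² = u² + 11*u)
115*I(11, 1) - 32 = 115*(1*(11 + 1)) - 32 = 115*(1*12) - 32 = 115*12 - 32 = 1380 - 32 = 1348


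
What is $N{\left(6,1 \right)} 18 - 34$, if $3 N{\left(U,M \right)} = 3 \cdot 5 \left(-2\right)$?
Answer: $-214$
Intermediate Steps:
$N{\left(U,M \right)} = -10$ ($N{\left(U,M \right)} = \frac{3 \cdot 5 \left(-2\right)}{3} = \frac{15 \left(-2\right)}{3} = \frac{1}{3} \left(-30\right) = -10$)
$N{\left(6,1 \right)} 18 - 34 = \left(-10\right) 18 - 34 = -180 - 34 = -214$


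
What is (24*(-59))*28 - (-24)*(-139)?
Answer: -42984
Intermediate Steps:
(24*(-59))*28 - (-24)*(-139) = -1416*28 - 1*3336 = -39648 - 3336 = -42984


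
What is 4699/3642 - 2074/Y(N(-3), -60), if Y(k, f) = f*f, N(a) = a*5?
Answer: 780241/1092600 ≈ 0.71411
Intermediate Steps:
N(a) = 5*a
Y(k, f) = f**2
4699/3642 - 2074/Y(N(-3), -60) = 4699/3642 - 2074/((-60)**2) = 4699*(1/3642) - 2074/3600 = 4699/3642 - 2074*1/3600 = 4699/3642 - 1037/1800 = 780241/1092600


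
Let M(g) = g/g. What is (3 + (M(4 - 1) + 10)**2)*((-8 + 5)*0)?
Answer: 0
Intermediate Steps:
M(g) = 1
(3 + (M(4 - 1) + 10)**2)*((-8 + 5)*0) = (3 + (1 + 10)**2)*((-8 + 5)*0) = (3 + 11**2)*(-3*0) = (3 + 121)*0 = 124*0 = 0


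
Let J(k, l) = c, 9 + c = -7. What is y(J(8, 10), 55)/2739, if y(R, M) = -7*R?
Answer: 112/2739 ≈ 0.040891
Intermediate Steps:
c = -16 (c = -9 - 7 = -16)
J(k, l) = -16
y(J(8, 10), 55)/2739 = -7*(-16)/2739 = 112*(1/2739) = 112/2739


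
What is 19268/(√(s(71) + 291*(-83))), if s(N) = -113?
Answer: -9634*I*√24266/12133 ≈ -123.69*I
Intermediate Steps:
19268/(√(s(71) + 291*(-83))) = 19268/(√(-113 + 291*(-83))) = 19268/(√(-113 - 24153)) = 19268/(√(-24266)) = 19268/((I*√24266)) = 19268*(-I*√24266/24266) = -9634*I*√24266/12133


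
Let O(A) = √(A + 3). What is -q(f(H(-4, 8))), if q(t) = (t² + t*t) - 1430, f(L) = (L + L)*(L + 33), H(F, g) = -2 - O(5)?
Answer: -75722 - 50112*√2 ≈ -1.4659e+5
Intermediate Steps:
O(A) = √(3 + A)
H(F, g) = -2 - 2*√2 (H(F, g) = -2 - √(3 + 5) = -2 - √8 = -2 - 2*√2)
f(L) = 2*L*(33 + L) (f(L) = (2*L)*(33 + L) = 2*L*(33 + L))
q(t) = -1430 + 2*t² (q(t) = (t² + t²) - 1430 = 2*t² - 1430 = -1430 + 2*t²)
-q(f(H(-4, 8))) = -(-1430 + 2*(2*(-2 - 2*√2)*(33 + (-2 - 2*√2)))²) = -(-1430 + 2*(2*(-2 - 2*√2)*(31 - 2*√2))²) = -(-1430 + 2*(4*(-2 - 2*√2)²*(31 - 2*√2)²)) = -(-1430 + 8*(-2 - 2*√2)²*(31 - 2*√2)²) = 1430 - 8*(-2 - 2*√2)²*(31 - 2*√2)²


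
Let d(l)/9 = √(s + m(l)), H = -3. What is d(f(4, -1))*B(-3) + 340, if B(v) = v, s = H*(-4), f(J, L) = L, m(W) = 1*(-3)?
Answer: 259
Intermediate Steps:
m(W) = -3
s = 12 (s = -3*(-4) = 12)
d(l) = 27 (d(l) = 9*√(12 - 3) = 9*√9 = 9*3 = 27)
d(f(4, -1))*B(-3) + 340 = 27*(-3) + 340 = -81 + 340 = 259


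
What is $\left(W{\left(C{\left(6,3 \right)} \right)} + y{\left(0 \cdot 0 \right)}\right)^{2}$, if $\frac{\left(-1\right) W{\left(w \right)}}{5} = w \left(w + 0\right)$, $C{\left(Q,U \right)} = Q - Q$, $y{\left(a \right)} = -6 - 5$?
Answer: $121$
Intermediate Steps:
$y{\left(a \right)} = -11$
$C{\left(Q,U \right)} = 0$
$W{\left(w \right)} = - 5 w^{2}$ ($W{\left(w \right)} = - 5 w \left(w + 0\right) = - 5 w w = - 5 w^{2}$)
$\left(W{\left(C{\left(6,3 \right)} \right)} + y{\left(0 \cdot 0 \right)}\right)^{2} = \left(- 5 \cdot 0^{2} - 11\right)^{2} = \left(\left(-5\right) 0 - 11\right)^{2} = \left(0 - 11\right)^{2} = \left(-11\right)^{2} = 121$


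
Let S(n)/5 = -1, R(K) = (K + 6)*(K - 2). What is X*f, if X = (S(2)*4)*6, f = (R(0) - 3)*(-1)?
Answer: -1800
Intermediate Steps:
R(K) = (-2 + K)*(6 + K) (R(K) = (6 + K)*(-2 + K) = (-2 + K)*(6 + K))
S(n) = -5 (S(n) = 5*(-1) = -5)
f = 15 (f = ((-12 + 0**2 + 4*0) - 3)*(-1) = ((-12 + 0 + 0) - 3)*(-1) = (-12 - 3)*(-1) = -15*(-1) = 15)
X = -120 (X = -5*4*6 = -20*6 = -120)
X*f = -120*15 = -1800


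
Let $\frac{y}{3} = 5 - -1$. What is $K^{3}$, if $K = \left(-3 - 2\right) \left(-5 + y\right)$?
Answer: $-274625$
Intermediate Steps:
$y = 18$ ($y = 3 \left(5 - -1\right) = 3 \left(5 + 1\right) = 3 \cdot 6 = 18$)
$K = -65$ ($K = \left(-3 - 2\right) \left(-5 + 18\right) = \left(-5\right) 13 = -65$)
$K^{3} = \left(-65\right)^{3} = -274625$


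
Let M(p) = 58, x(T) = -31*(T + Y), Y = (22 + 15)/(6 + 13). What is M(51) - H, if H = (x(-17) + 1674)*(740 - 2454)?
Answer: 69712910/19 ≈ 3.6691e+6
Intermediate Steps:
Y = 37/19 ≈ 1.9474
x(T) = -1147/19 - 31*T (x(T) = -31*(T + 37/19) = -31*(37/19 + T) = -1147/19 - 31*T)
H = -69711808/19 (H = ((-1147/19 - 31*(-17)) + 1674)*(740 - 2454) = ((-1147/19 + 527) + 1674)*(-1714) = (8866/19 + 1674)*(-1714) = (40672/19)*(-1714) = -69711808/19 ≈ -3.6690e+6)
M(51) - H = 58 - 1*(-69711808/19) = 58 + 69711808/19 = 69712910/19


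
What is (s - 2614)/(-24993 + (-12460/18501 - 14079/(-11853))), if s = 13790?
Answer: -19450883628/43497309455 ≈ -0.44717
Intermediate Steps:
(s - 2614)/(-24993 + (-12460/18501 - 14079/(-11853))) = (13790 - 2614)/(-24993 + (-12460/18501 - 14079/(-11853))) = 11176/(-24993 + (-12460*1/18501 - 14079*(-1/11853))) = 11176/(-24993 + (-1780/2643 + 4693/3951)) = 11176/(-24993 + 1790273/3480831) = 11176/(-86994618910/3480831) = 11176*(-3480831/86994618910) = -19450883628/43497309455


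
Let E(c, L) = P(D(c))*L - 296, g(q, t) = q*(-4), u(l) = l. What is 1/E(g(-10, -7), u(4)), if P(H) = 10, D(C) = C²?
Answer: -1/256 ≈ -0.0039063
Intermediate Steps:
g(q, t) = -4*q
E(c, L) = -296 + 10*L (E(c, L) = 10*L - 296 = -296 + 10*L)
1/E(g(-10, -7), u(4)) = 1/(-296 + 10*4) = 1/(-296 + 40) = 1/(-256) = -1/256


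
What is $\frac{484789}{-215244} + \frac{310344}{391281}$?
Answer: $- \frac{40963013591}{28073629188} \approx -1.4591$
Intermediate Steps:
$\frac{484789}{-215244} + \frac{310344}{391281} = 484789 \left(- \frac{1}{215244}\right) + 310344 \cdot \frac{1}{391281} = - \frac{484789}{215244} + \frac{103448}{130427} = - \frac{40963013591}{28073629188}$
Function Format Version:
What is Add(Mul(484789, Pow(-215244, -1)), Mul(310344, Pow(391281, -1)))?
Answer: Rational(-40963013591, 28073629188) ≈ -1.4591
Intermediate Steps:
Add(Mul(484789, Pow(-215244, -1)), Mul(310344, Pow(391281, -1))) = Add(Mul(484789, Rational(-1, 215244)), Mul(310344, Rational(1, 391281))) = Add(Rational(-484789, 215244), Rational(103448, 130427)) = Rational(-40963013591, 28073629188)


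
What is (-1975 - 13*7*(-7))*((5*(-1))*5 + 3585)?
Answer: -4763280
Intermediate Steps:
(-1975 - 13*7*(-7))*((5*(-1))*5 + 3585) = (-1975 - 91*(-7))*(-5*5 + 3585) = (-1975 + 637)*(-25 + 3585) = -1338*3560 = -4763280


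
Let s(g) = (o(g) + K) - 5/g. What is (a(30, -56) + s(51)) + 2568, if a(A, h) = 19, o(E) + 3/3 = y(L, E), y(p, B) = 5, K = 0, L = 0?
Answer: 132136/51 ≈ 2590.9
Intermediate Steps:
o(E) = 4 (o(E) = -1 + 5 = 4)
s(g) = 4 - 5/g (s(g) = (4 + 0) - 5/g = 4 - 5/g)
(a(30, -56) + s(51)) + 2568 = (19 + (4 - 5/51)) + 2568 = (19 + 199/51) + 2568 = 1168/51 + 2568 = 132136/51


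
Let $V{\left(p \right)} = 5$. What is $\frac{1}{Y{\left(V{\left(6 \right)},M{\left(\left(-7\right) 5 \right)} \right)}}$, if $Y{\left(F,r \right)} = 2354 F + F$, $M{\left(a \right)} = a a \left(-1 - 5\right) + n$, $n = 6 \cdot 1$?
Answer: $\frac{1}{11775} \approx 8.4926 \cdot 10^{-5}$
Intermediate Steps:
$n = 6$
$M{\left(a \right)} = 6 - 6 a^{2}$ ($M{\left(a \right)} = a a \left(-1 - 5\right) + 6 = a a \left(-6\right) + 6 = a \left(- 6 a\right) + 6 = - 6 a^{2} + 6 = 6 - 6 a^{2}$)
$Y{\left(F,r \right)} = 2355 F$
$\frac{1}{Y{\left(V{\left(6 \right)},M{\left(\left(-7\right) 5 \right)} \right)}} = \frac{1}{2355 \cdot 5} = \frac{1}{11775}$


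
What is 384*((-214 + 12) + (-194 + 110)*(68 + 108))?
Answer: -5754624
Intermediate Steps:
384*((-214 + 12) + (-194 + 110)*(68 + 108)) = 384*(-202 - 84*176) = 384*(-202 - 14784) = 384*(-14986) = -5754624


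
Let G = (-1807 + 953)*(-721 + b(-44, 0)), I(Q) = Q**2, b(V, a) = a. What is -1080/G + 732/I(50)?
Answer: 56002161/192416875 ≈ 0.29105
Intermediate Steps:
G = 615734 (G = (-1807 + 953)*(-721 + 0) = -854*(-721) = 615734)
-1080/G + 732/I(50) = -1080/615734 + 732/(50**2) = -1080*1/615734 + 732/2500 = -540/307867 + 732*(1/2500) = -540/307867 + 183/625 = 56002161/192416875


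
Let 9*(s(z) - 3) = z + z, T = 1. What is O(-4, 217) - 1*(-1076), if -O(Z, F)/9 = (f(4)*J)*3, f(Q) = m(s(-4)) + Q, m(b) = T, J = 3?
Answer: 671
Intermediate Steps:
s(z) = 3 + 2*z/9 (s(z) = 3 + (z + z)/9 = 3 + (2*z)/9 = 3 + 2*z/9)
m(b) = 1
f(Q) = 1 + Q
O(Z, F) = -405 (O(Z, F) = -9*(1 + 4)*3*3 = -9*5*3*3 = -135*3 = -9*45 = -405)
O(-4, 217) - 1*(-1076) = -405 - 1*(-1076) = -405 + 1076 = 671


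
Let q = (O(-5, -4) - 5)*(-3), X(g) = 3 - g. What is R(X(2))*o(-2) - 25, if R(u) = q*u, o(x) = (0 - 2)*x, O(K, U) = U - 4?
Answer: 131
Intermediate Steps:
O(K, U) = -4 + U
q = 39 (q = ((-4 - 4) - 5)*(-3) = (-8 - 5)*(-3) = -13*(-3) = 39)
o(x) = -2*x
R(u) = 39*u
R(X(2))*o(-2) - 25 = (39*(3 - 1*2))*(-2*(-2)) - 25 = (39*(3 - 2))*4 - 25 = (39*1)*4 - 25 = 39*4 - 25 = 156 - 25 = 131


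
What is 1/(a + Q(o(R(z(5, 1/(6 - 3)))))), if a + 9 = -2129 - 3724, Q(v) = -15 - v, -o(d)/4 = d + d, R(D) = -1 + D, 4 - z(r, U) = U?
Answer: -3/17567 ≈ -0.00017077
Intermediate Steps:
z(r, U) = 4 - U
o(d) = -8*d (o(d) = -4*(d + d) = -8*d)
a = -5862 (a = -9 + (-2129 - 3724) = -9 - 5853 = -5862)
1/(a + Q(o(R(z(5, 1/(6 - 3)))))) = 1/(-5862 + (-15 - (-8)*(-1 + (4 - 1/(6 - 3))))) = 1/(-5862 + (-15 - (-8)*(-1 + (4 - 1/3)))) = 1/(-5862 + (-15 - (-8)*(-1 + 11/3))) = 1/(-5862 + (-15 - (-8)*8/3)) = 1/(-5862 + (-15 - 1*(-64/3))) = 1/(-5862 + (-15 + 64/3)) = 1/(-5862 + 19/3) = 1/(-17567/3) = -3/17567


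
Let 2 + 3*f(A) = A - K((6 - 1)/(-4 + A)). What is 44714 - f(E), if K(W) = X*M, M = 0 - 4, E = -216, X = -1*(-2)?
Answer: 44784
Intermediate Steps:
X = 2
M = -4
K(W) = -8 (K(W) = 2*(-4) = -8)
f(A) = 2 + A/3 (f(A) = -⅔ + (A - 1*(-8))/3 = -⅔ + (A + 8)/3 = -⅔ + (8 + A)/3 = -⅔ + (8/3 + A/3) = 2 + A/3)
44714 - f(E) = 44714 - (2 + (⅓)*(-216)) = 44714 - (2 - 72) = 44714 - 1*(-70) = 44714 + 70 = 44784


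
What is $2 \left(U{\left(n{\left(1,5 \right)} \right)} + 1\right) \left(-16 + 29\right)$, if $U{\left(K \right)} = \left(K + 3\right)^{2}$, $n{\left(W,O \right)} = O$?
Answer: $1690$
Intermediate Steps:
$U{\left(K \right)} = \left(3 + K\right)^{2}$
$2 \left(U{\left(n{\left(1,5 \right)} \right)} + 1\right) \left(-16 + 29\right) = 2 \left(\left(3 + 5\right)^{2} + 1\right) \left(-16 + 29\right) = 2 \left(8^{2} + 1\right) 13 = 2 \left(64 + 1\right) 13 = 2 \cdot 65 \cdot 13 = 130 \cdot 13 = 1690$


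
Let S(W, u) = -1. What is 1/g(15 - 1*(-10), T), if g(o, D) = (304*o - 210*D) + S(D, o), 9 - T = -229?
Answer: -1/42381 ≈ -2.3595e-5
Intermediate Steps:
T = 238 (T = 9 - 1*(-229) = 9 + 229 = 238)
g(o, D) = -1 - 210*D + 304*o (g(o, D) = (304*o - 210*D) - 1 = (-210*D + 304*o) - 1 = -1 - 210*D + 304*o)
1/g(15 - 1*(-10), T) = 1/(-1 - 210*238 + 304*(15 - 1*(-10))) = 1/(-1 - 49980 + 304*(15 + 10)) = 1/(-1 - 49980 + 304*25) = 1/(-1 - 49980 + 7600) = 1/(-42381) = -1/42381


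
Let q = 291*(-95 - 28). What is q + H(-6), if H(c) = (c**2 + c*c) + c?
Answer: -35727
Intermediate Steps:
H(c) = c + 2*c**2 (H(c) = (c**2 + c**2) + c = 2*c**2 + c = c + 2*c**2)
q = -35793 (q = 291*(-123) = -35793)
q + H(-6) = -35793 - 6*(1 + 2*(-6)) = -35793 - 6*(1 - 12) = -35793 - 6*(-11) = -35793 + 66 = -35727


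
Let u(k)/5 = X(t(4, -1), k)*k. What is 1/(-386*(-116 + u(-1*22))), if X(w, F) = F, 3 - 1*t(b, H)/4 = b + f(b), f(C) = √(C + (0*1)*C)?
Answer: -1/889344 ≈ -1.1244e-6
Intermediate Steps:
f(C) = √C (f(C) = √(C + 0*C) = √(C + 0) = √C)
t(b, H) = 12 - 4*b - 4*√b (t(b, H) = 12 - 4*(b + √b) = 12 + (-4*b - 4*√b) = 12 - 4*b - 4*√b)
u(k) = 5*k² (u(k) = 5*(k*k) = 5*k²)
1/(-386*(-116 + u(-1*22))) = 1/(-386*(-116 + 5*(-1*22)²)) = 1/(-386*(-116 + 5*(-22)²)) = 1/(-386*(-116 + 5*484)) = 1/(-386*(-116 + 2420)) = 1/(-386*2304) = 1/(-889344) = -1/889344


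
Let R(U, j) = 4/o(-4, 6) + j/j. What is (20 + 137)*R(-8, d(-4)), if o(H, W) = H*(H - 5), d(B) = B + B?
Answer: 1570/9 ≈ 174.44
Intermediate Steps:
d(B) = 2*B
o(H, W) = H*(-5 + H)
R(U, j) = 10/9 (R(U, j) = 4/((-4*(-5 - 4))) + j/j = 4/((-4*(-9))) + 1 = 4/36 + 1 = 4*(1/36) + 1 = ⅑ + 1 = 10/9)
(20 + 137)*R(-8, d(-4)) = (20 + 137)*(10/9) = 157*(10/9) = 1570/9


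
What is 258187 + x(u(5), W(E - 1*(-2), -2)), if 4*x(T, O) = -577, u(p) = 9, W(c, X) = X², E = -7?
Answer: 1032171/4 ≈ 2.5804e+5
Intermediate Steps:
x(T, O) = -577/4 (x(T, O) = (¼)*(-577) = -577/4)
258187 + x(u(5), W(E - 1*(-2), -2)) = 258187 - 577/4 = 1032171/4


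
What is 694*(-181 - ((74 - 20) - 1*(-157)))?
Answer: -272048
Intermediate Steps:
694*(-181 - ((74 - 20) - 1*(-157))) = 694*(-181 - (54 + 157)) = 694*(-181 - 1*211) = 694*(-181 - 211) = 694*(-392) = -272048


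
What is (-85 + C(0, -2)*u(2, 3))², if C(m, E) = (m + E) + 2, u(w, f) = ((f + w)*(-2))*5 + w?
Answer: 7225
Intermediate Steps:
u(w, f) = -10*f - 9*w (u(w, f) = (-2*f - 2*w)*5 + w = (-10*f - 10*w) + w = -10*f - 9*w)
C(m, E) = 2 + E + m (C(m, E) = (E + m) + 2 = 2 + E + m)
(-85 + C(0, -2)*u(2, 3))² = (-85 + (2 - 2 + 0)*(-10*3 - 9*2))² = (-85 + 0*(-30 - 18))² = (-85 + 0*(-48))² = (-85 + 0)² = (-85)² = 7225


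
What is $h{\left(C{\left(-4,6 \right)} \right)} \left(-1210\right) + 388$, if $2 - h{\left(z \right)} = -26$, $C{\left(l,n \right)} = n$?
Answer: $-33492$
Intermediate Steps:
$h{\left(z \right)} = 28$ ($h{\left(z \right)} = 2 - -26 = 2 + 26 = 28$)
$h{\left(C{\left(-4,6 \right)} \right)} \left(-1210\right) + 388 = 28 \left(-1210\right) + 388 = -33880 + 388 = -33492$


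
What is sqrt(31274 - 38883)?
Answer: I*sqrt(7609) ≈ 87.23*I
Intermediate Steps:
sqrt(31274 - 38883) = sqrt(-7609) = I*sqrt(7609)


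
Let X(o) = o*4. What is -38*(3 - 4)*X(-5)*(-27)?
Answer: 20520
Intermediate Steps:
X(o) = 4*o
-38*(3 - 4)*X(-5)*(-27) = -38*(3 - 4)*4*(-5)*(-27) = -(-38)*(-20)*(-27) = -38*20*(-27) = -760*(-27) = 20520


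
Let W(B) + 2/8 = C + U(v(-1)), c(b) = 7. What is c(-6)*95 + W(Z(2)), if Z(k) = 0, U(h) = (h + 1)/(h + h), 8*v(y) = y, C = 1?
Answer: 2649/4 ≈ 662.25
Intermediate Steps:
v(y) = y/8
U(h) = (1 + h)/(2*h) (U(h) = (1 + h)/((2*h)) = (1 + h)*(1/(2*h)) = (1 + h)/(2*h))
W(B) = -11/4 (W(B) = -1/4 + (1 + (1 + (1/8)*(-1))/(2*(((1/8)*(-1))))) = -1/4 + (1 + (1 - 1/8)/(2*(-1/8))) = -1/4 + (1 + (1/2)*(-8)*(7/8)) = -1/4 + (1 - 7/2) = -1/4 - 5/2 = -11/4)
c(-6)*95 + W(Z(2)) = 7*95 - 11/4 = 665 - 11/4 = 2649/4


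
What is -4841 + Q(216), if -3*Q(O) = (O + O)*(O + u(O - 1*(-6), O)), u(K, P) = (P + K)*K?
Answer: -14037929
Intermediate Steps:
u(K, P) = K*(K + P) (u(K, P) = (K + P)*K = K*(K + P))
Q(O) = -2*O*(O + (6 + O)*(6 + 2*O))/3 (Q(O) = -(O + O)*(O + (O - 1*(-6))*((O - 1*(-6)) + O))/3 = -2*O*(O + (O + 6)*((O + 6) + O))/3 = -2*O*(O + (6 + O)*((6 + O) + O))/3 = -2*O*(O + (6 + O)*(6 + 2*O))/3)
-4841 + Q(216) = -4841 - ⅔*216*(216 + 2*(3 + 216)*(6 + 216)) = -4841 - ⅔*216*(216 + 2*219*222) = -4841 - ⅔*216*(216 + 97236) = -4841 - ⅔*216*97452 = -4841 - 14033088 = -14037929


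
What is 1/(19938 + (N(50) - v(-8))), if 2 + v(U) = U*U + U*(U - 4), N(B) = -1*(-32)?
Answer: 1/19812 ≈ 5.0474e-5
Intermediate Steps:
N(B) = 32
v(U) = -2 + U**2 + U*(-4 + U) (v(U) = -2 + (U*U + U*(U - 4)) = -2 + (U**2 + U*(-4 + U)) = -2 + U**2 + U*(-4 + U))
1/(19938 + (N(50) - v(-8))) = 1/(19938 + (32 - (-2 - 4*(-8) + 2*(-8)**2))) = 1/(19938 + (32 - (-2 + 32 + 2*64))) = 1/(19938 + (32 - (-2 + 32 + 128))) = 1/(19938 + (32 - 1*158)) = 1/(19938 + (32 - 158)) = 1/(19938 - 126) = 1/19812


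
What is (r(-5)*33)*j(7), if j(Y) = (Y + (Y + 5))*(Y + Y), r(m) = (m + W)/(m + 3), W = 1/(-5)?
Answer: 114114/5 ≈ 22823.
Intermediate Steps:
W = -1/5 ≈ -0.20000
r(m) = (-1/5 + m)/(3 + m) (r(m) = (m - 1/5)/(m + 3) = (-1/5 + m)/(3 + m))
j(Y) = 2*Y*(5 + 2*Y) (j(Y) = (Y + (5 + Y))*(2*Y) = (5 + 2*Y)*(2*Y) = 2*Y*(5 + 2*Y))
(r(-5)*33)*j(7) = (((-1/5 - 5)/(3 - 5))*33)*(2*7*(5 + 2*7)) = ((-26/5/(-2))*33)*(2*7*(5 + 14)) = (-1/2*(-26/5)*33)*(2*7*19) = ((13/5)*33)*266 = (429/5)*266 = 114114/5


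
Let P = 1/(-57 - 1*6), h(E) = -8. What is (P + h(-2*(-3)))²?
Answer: 255025/3969 ≈ 64.254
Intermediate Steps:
P = -1/63 (P = 1/(-57 - 6) = 1/(-63) = -1/63 ≈ -0.015873)
(P + h(-2*(-3)))² = (-1/63 - 8)² = (-505/63)² = 255025/3969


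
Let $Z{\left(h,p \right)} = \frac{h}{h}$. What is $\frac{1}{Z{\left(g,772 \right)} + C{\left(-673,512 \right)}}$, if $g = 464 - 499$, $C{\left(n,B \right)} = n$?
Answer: $- \frac{1}{672} \approx -0.0014881$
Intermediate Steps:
$g = -35$
$Z{\left(h,p \right)} = 1$
$\frac{1}{Z{\left(g,772 \right)} + C{\left(-673,512 \right)}} = \frac{1}{1 - 673} = \frac{1}{-672} = - \frac{1}{672}$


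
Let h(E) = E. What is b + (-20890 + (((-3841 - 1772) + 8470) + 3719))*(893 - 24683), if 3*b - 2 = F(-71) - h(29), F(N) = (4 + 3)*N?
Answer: 1021589656/3 ≈ 3.4053e+8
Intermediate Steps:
F(N) = 7*N
b = -524/3 (b = ⅔ + (7*(-71) - 1*29)/3 = ⅔ + (-497 - 29)/3 = ⅔ + (⅓)*(-526) = ⅔ - 526/3 = -524/3 ≈ -174.67)
b + (-20890 + (((-3841 - 1772) + 8470) + 3719))*(893 - 24683) = -524/3 + (-20890 + (((-3841 - 1772) + 8470) + 3719))*(893 - 24683) = -524/3 + (-20890 + ((-5613 + 8470) + 3719))*(-23790) = -524/3 + (-20890 + (2857 + 3719))*(-23790) = -524/3 + (-20890 + 6576)*(-23790) = -524/3 - 14314*(-23790) = -524/3 + 340530060 = 1021589656/3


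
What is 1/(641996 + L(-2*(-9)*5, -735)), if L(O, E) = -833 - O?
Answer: 1/641073 ≈ 1.5599e-6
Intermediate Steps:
1/(641996 + L(-2*(-9)*5, -735)) = 1/(641996 + (-833 - (-2*(-9))*5)) = 1/(641996 + (-833 - 18*5)) = 1/(641996 + (-833 - 1*90)) = 1/(641996 + (-833 - 90)) = 1/(641996 - 923) = 1/641073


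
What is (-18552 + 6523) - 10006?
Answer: -22035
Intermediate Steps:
(-18552 + 6523) - 10006 = -12029 - 10006 = -22035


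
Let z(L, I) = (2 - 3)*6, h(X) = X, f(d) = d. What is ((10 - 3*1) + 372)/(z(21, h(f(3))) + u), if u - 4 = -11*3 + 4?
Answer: -379/31 ≈ -12.226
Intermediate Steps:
u = -25 (u = 4 + (-11*3 + 4) = 4 + (-33 + 4) = 4 - 29 = -25)
z(L, I) = -6 (z(L, I) = -1*6 = -6)
((10 - 3*1) + 372)/(z(21, h(f(3))) + u) = ((10 - 3*1) + 372)/(-6 - 25) = ((10 - 3) + 372)/(-31) = (7 + 372)*(-1/31) = 379*(-1/31) = -379/31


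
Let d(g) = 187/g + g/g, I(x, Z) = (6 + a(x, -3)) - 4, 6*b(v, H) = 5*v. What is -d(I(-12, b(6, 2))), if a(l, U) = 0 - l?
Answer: -201/14 ≈ -14.357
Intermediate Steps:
a(l, U) = -l
b(v, H) = 5*v/6 (b(v, H) = (5*v)/6 = 5*v/6)
I(x, Z) = 2 - x (I(x, Z) = (6 - x) - 4 = 2 - x)
d(g) = 1 + 187/g (d(g) = 187/g + 1 = 1 + 187/g)
-d(I(-12, b(6, 2))) = -(187 + (2 - 1*(-12)))/(2 - 1*(-12)) = -(187 + (2 + 12))/(2 + 12) = -(187 + 14)/14 = -201/14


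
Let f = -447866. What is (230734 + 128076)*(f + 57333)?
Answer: -140127145730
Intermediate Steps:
(230734 + 128076)*(f + 57333) = (230734 + 128076)*(-447866 + 57333) = 358810*(-390533) = -140127145730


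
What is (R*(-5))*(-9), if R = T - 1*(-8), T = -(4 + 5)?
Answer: -45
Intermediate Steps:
T = -9 (T = -1*9 = -9)
R = -1 (R = -9 - 1*(-8) = -9 + 8 = -1)
(R*(-5))*(-9) = -1*(-5)*(-9) = 5*(-9) = -45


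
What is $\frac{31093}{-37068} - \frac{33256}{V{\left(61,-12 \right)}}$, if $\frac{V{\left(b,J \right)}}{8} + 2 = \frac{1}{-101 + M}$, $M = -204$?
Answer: $\frac{46978963357}{22648548} \approx 2074.3$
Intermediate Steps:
$V{\left(b,J \right)} = - \frac{4888}{305}$ ($V{\left(b,J \right)} = -16 + \frac{8}{-101 - 204} = -16 + \frac{8}{-305} = -16 + 8 \left(- \frac{1}{305}\right) = -16 - \frac{8}{305} = - \frac{4888}{305}$)
$\frac{31093}{-37068} - \frac{33256}{V{\left(61,-12 \right)}} = \frac{31093}{-37068} - \frac{33256}{- \frac{4888}{305}} = 31093 \left(- \frac{1}{37068}\right) - - \frac{1267885}{611} = - \frac{31093}{37068} + \frac{1267885}{611} = \frac{46978963357}{22648548}$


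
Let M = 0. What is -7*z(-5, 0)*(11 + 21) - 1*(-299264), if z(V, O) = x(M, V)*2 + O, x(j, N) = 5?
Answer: 297024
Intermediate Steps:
z(V, O) = 10 + O (z(V, O) = 5*2 + O = 10 + O)
-7*z(-5, 0)*(11 + 21) - 1*(-299264) = -7*(10 + 0)*(11 + 21) - 1*(-299264) = -70*32 + 299264 = -7*320 + 299264 = -2240 + 299264 = 297024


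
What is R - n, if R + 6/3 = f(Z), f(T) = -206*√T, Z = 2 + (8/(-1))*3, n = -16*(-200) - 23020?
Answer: 19818 - 206*I*√22 ≈ 19818.0 - 966.23*I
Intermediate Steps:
n = -19820 (n = 3200 - 23020 = -19820)
Z = -22 (Z = 2 + (8*(-1))*3 = 2 - 8*3 = 2 - 24 = -22)
R = -2 - 206*I*√22 ≈ -2.0 - 966.23*I
R - n = (-2 - 206*I*√22) - 1*(-19820) = (-2 - 206*I*√22) + 19820 = 19818 - 206*I*√22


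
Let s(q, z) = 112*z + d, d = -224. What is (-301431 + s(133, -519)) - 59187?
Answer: -418970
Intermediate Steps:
s(q, z) = -224 + 112*z (s(q, z) = 112*z - 224 = -224 + 112*z)
(-301431 + s(133, -519)) - 59187 = (-301431 + (-224 + 112*(-519))) - 59187 = (-301431 + (-224 - 58128)) - 59187 = (-301431 - 58352) - 59187 = -359783 - 59187 = -418970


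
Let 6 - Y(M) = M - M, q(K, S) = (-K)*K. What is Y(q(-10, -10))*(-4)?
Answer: -24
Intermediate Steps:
q(K, S) = -K²
Y(M) = 6 (Y(M) = 6 - (M - M) = 6 - 1*0 = 6 + 0 = 6)
Y(q(-10, -10))*(-4) = 6*(-4) = -24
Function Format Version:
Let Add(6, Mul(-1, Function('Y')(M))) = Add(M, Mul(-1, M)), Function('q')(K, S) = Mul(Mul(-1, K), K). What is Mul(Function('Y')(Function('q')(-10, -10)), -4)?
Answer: -24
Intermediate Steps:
Function('q')(K, S) = Mul(-1, Pow(K, 2))
Function('Y')(M) = 6 (Function('Y')(M) = Add(6, Mul(-1, Add(M, Mul(-1, M)))) = Add(6, Mul(-1, 0)) = Add(6, 0) = 6)
Mul(Function('Y')(Function('q')(-10, -10)), -4) = Mul(6, -4) = -24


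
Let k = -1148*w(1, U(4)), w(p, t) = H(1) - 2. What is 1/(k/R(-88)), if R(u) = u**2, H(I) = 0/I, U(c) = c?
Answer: 968/287 ≈ 3.3728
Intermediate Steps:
H(I) = 0
w(p, t) = -2 (w(p, t) = 0 - 2 = -2)
k = 2296 (k = -1148*(-2) = 2296)
1/(k/R(-88)) = 1/(2296/((-88)**2)) = 1/(2296/7744) = 1/(2296*(1/7744)) = 1/(287/968) = 968/287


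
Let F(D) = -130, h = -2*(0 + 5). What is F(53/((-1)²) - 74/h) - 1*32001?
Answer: -32131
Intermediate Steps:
h = -10 (h = -2*5 = -10)
F(53/((-1)²) - 74/h) - 1*32001 = -130 - 1*32001 = -130 - 32001 = -32131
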